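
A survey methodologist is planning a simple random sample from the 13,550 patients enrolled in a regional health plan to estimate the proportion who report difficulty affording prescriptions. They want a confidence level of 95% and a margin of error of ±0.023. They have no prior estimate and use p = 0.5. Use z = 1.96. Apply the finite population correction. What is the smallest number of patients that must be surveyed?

Unadjusted: n₀ = 1.96² × 0.50 × 0.50 / 0.023² ≈ 1815.50, so n₀ = 1816.
Finite population correction with N = 13,550: n = n₀ / (1 + (n₀−1)/N) = 1816 / (1 + 1815/13550) = 1816 / 1.1339 ≈ 1601.48.
Rounding up, n = 1602.

1602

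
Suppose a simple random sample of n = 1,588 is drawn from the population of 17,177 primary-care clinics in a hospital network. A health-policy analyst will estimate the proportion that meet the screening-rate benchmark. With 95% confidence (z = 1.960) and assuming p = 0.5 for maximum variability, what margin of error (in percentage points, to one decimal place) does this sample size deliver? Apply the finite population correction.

Finite-population factor: (N−n)/(N−1) = (17177−1588)/(17177−1) = 0.9076.
SE(p̂) = √[p(1−p)/n · (N−n)/(N−1)] = √[0.2500/1588 × 0.9076] = 0.01195.
E = z × SE = 1.960 × 0.01195 = 0.02343 ≈ 2.3 percentage points.

2.3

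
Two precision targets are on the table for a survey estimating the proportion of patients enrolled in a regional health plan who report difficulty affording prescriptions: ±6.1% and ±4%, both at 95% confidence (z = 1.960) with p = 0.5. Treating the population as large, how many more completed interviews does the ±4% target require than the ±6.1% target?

At ±6.1%: n = 1.960² × 0.2500 / 0.061² ≈ 258.10 → 259.
At ±4%: n = 1.960² × 0.2500 / 0.040² ≈ 600.25 → 601.
Additional respondents: 601 − 259 = 342.

342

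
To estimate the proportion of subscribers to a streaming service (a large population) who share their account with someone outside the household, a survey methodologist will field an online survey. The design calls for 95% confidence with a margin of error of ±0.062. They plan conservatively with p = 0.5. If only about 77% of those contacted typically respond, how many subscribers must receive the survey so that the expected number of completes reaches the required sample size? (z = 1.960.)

325

Completed interviews needed: n₀ = 1.960² × 0.2500 / 0.062² ≈ 249.84 → 250.
At a 77% response rate, contacts needed = 250 / 0.77 ≈ 324.68 → 325.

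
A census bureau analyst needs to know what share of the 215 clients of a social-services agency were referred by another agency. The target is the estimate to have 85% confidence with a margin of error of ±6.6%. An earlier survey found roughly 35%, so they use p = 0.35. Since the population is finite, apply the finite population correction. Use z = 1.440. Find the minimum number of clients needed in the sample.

73

Unadjusted: n₀ = 1.440² × 0.35 × 0.65 / 0.066² ≈ 108.30, so n₀ = 109.
Finite population correction with N = 215: n = n₀ / (1 + (n₀−1)/N) = 109 / (1 + 108/215) = 109 / 1.5023 ≈ 72.55.
Rounding up, n = 73.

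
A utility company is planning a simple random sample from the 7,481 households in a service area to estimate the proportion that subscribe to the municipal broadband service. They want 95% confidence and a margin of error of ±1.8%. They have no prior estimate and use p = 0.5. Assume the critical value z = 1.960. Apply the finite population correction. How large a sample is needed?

2124

Unadjusted: n₀ = 1.960² × 0.50 × 0.50 / 0.018² ≈ 2964.20, so n₀ = 2965.
Finite population correction with N = 7,481: n = n₀ / (1 + (n₀−1)/N) = 2965 / (1 + 2964/7481) = 2965 / 1.3962 ≈ 2123.62.
Rounding up, n = 2124.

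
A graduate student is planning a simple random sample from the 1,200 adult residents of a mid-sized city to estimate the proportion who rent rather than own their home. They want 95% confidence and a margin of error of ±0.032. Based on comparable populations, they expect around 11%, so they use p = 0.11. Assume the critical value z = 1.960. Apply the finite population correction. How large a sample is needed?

282

Unadjusted: n₀ = 1.960² × 0.11 × 0.89 / 0.032² ≈ 367.28, so n₀ = 368.
Finite population correction with N = 1,200: n = n₀ / (1 + (n₀−1)/N) = 368 / (1 + 367/1200) = 368 / 1.3058 ≈ 281.81.
Rounding up, n = 282.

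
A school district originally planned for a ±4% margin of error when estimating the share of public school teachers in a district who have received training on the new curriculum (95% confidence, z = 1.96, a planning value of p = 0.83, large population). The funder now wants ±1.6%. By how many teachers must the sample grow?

At ±4%: n = 1.96² × 0.1411 / 0.040² ≈ 338.78 → 339.
At ±1.6%: n = 1.96² × 0.1411 / 0.016² ≈ 2117.38 → 2118.
Additional respondents: 2118 − 339 = 1779.

1779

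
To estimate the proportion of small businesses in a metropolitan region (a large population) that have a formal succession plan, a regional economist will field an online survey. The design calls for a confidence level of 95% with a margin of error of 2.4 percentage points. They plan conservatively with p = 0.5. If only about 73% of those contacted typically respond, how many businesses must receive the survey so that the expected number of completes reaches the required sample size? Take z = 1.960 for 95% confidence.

Completed interviews needed: n₀ = 1.960² × 0.2500 / 0.024² ≈ 1667.36 → 1668.
At a 73% response rate, contacts needed = 1668 / 0.73 ≈ 2284.93 → 2285.

2285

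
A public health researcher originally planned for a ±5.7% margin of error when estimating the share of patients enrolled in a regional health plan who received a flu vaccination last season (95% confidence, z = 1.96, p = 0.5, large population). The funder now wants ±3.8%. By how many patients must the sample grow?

At ±5.7%: n = 1.96² × 0.2500 / 0.057² ≈ 295.60 → 296.
At ±3.8%: n = 1.96² × 0.2500 / 0.038² ≈ 665.10 → 666.
Additional respondents: 666 − 296 = 370.

370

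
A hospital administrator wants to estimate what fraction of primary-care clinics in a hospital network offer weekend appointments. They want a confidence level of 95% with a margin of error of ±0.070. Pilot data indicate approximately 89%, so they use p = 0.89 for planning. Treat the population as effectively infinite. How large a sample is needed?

For 95% confidence, z = 1.960.
With p = 0.89, p(1−p) = 0.0979.
n = z²·p(1−p)/E² = 1.960² × 0.0979 / 0.070² = 3.8416 × 0.0979 / 0.004900 ≈ 76.75.
Rounding up gives n = 77.

77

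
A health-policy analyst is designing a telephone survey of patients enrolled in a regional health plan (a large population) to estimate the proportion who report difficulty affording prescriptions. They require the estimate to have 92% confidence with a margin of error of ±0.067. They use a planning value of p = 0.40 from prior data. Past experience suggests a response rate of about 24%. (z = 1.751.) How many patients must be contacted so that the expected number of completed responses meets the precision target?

Completed interviews needed: n₀ = 1.751² × 0.2400 / 0.067² ≈ 163.92 → 164.
At a 24% response rate, contacts needed = 164 / 0.24 ≈ 683.33 → 684.

684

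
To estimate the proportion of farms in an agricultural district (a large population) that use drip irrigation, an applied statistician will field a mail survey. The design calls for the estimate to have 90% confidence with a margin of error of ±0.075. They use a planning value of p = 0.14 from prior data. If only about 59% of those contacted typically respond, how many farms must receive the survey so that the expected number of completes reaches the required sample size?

For 90% confidence, z = 1.645.
Completed interviews needed: n₀ = 1.645² × 0.1204 / 0.075² ≈ 57.92 → 58.
At a 59% response rate, contacts needed = 58 / 0.59 ≈ 98.31 → 99.

99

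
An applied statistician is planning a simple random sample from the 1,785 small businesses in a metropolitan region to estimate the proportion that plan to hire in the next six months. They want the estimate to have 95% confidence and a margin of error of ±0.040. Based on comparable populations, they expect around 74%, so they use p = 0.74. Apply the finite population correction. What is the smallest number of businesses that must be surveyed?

For 95% confidence, z = 1.960.
Unadjusted: n₀ = 1.960² × 0.74 × 0.26 / 0.040² ≈ 461.95, so n₀ = 462.
Finite population correction with N = 1,785: n = n₀ / (1 + (n₀−1)/N) = 462 / (1 + 461/1785) = 462 / 1.2583 ≈ 367.17.
Rounding up, n = 368.

368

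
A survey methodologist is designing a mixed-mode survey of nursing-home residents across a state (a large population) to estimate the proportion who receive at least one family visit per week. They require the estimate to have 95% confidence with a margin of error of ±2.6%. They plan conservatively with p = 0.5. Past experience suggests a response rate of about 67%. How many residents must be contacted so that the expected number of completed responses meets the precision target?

For 95% confidence, z = 1.96.
Completed interviews needed: n₀ = 1.96² × 0.2500 / 0.026² ≈ 1420.71 → 1421.
At a 67% response rate, contacts needed = 1421 / 0.67 ≈ 2120.90 → 2121.

2121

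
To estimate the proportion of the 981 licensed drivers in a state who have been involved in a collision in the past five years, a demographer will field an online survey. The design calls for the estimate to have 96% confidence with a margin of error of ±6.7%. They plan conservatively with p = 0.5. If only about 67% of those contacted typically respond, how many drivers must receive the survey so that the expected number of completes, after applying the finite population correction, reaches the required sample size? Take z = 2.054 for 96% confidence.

Completed interviews needed (unadjusted): n₀ = 2.054² × 0.2500 / 0.067² ≈ 234.96 → 235.
FPC for N = 981: n = 235 / (1 + 234/981) = 235 / 1.2385 ≈ 189.74 → 190.
At a 67% response rate, contacts needed = 190 / 0.67 ≈ 283.58 → 284.

284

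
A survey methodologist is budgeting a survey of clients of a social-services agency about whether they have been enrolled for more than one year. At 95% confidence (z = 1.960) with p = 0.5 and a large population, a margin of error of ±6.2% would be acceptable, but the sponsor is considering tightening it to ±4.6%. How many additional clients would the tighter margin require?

204

At ±6.2%: n = 1.960² × 0.2500 / 0.062² ≈ 249.84 → 250.
At ±4.6%: n = 1.960² × 0.2500 / 0.046² ≈ 453.88 → 454.
Additional respondents: 454 − 250 = 204.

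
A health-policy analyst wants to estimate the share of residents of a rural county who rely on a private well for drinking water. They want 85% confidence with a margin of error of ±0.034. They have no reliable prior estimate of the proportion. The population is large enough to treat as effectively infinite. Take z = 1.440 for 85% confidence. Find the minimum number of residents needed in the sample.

With no prior estimate, use p = 0.5, giving p(1−p) = 0.25.
n = z²·p(1−p)/E² = 1.440² × 0.2500 / 0.034² = 2.0736 × 0.2500 / 0.001156 ≈ 448.44.
Rounding up gives n = 449.

449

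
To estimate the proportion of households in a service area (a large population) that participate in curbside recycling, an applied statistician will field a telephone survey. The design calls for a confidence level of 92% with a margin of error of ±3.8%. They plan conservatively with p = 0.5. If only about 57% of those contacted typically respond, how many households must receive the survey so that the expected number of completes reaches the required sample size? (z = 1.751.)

Completed interviews needed: n₀ = 1.751² × 0.2500 / 0.038² ≈ 530.82 → 531.
At a 57% response rate, contacts needed = 531 / 0.57 ≈ 931.58 → 932.

932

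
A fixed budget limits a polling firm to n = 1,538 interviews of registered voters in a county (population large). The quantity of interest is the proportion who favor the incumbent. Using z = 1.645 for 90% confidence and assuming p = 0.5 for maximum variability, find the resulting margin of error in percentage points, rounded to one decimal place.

SE(p̂) = √[p(1−p)/n] = √[0.2500/1538] = 0.01275.
E = z × SE = 1.645 × 0.01275 = 0.02097, or 2.1 percentage points.

2.1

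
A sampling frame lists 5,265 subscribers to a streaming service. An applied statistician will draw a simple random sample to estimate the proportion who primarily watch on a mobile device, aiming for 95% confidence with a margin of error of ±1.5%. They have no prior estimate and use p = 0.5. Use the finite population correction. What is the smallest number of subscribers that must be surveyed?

For 95% confidence, z = 1.960.
Unadjusted: n₀ = 1.960² × 0.50 × 0.50 / 0.015² ≈ 4268.44, so n₀ = 4269.
Finite population correction with N = 5,265: n = n₀ / (1 + (n₀−1)/N) = 4269 / (1 + 4268/5265) = 4269 / 1.8106 ≈ 2357.73.
Rounding up, n = 2358.

2358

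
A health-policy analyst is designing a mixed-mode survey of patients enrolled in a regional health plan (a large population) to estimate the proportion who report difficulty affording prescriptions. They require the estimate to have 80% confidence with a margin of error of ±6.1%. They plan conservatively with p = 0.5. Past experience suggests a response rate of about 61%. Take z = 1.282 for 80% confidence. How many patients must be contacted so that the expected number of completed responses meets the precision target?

Completed interviews needed: n₀ = 1.282² × 0.2500 / 0.061² ≈ 110.42 → 111.
At a 61% response rate, contacts needed = 111 / 0.61 ≈ 181.97 → 182.

182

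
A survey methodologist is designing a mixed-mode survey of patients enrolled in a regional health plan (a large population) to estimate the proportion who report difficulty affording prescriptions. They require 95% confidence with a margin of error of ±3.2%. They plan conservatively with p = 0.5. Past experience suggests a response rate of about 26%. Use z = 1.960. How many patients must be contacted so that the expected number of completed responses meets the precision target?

3608

Completed interviews needed: n₀ = 1.960² × 0.2500 / 0.032² ≈ 937.89 → 938.
At a 26% response rate, contacts needed = 938 / 0.26 ≈ 3607.69 → 3608.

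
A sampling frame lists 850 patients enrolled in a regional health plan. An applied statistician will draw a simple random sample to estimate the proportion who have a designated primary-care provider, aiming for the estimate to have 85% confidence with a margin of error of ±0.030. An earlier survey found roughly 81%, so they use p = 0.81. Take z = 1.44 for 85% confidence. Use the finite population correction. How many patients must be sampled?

251

Unadjusted: n₀ = 1.44² × 0.81 × 0.19 / 0.030² ≈ 354.59, so n₀ = 355.
Finite population correction with N = 850: n = n₀ / (1 + (n₀−1)/N) = 355 / (1 + 354/850) = 355 / 1.4165 ≈ 250.62.
Rounding up, n = 251.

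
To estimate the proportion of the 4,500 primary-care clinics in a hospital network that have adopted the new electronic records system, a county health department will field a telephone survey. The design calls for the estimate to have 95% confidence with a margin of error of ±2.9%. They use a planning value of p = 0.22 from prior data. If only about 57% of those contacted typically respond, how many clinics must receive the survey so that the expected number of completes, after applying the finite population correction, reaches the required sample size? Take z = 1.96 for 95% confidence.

1172

Completed interviews needed (unadjusted): n₀ = 1.96² × 0.1716 / 0.029² ≈ 783.85 → 784.
FPC for N = 4,500: n = 784 / (1 + 783/4500) = 784 / 1.1740 ≈ 667.80 → 668.
At a 57% response rate, contacts needed = 668 / 0.57 ≈ 1171.93 → 1172.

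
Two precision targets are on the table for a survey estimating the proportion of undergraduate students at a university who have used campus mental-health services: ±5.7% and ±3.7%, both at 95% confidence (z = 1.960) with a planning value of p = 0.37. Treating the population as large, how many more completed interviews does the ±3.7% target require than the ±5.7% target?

At ±5.7%: n = 1.960² × 0.2331 / 0.057² ≈ 275.62 → 276.
At ±3.7%: n = 1.960² × 0.2331 / 0.037² ≈ 654.11 → 655.
Additional respondents: 655 − 276 = 379.

379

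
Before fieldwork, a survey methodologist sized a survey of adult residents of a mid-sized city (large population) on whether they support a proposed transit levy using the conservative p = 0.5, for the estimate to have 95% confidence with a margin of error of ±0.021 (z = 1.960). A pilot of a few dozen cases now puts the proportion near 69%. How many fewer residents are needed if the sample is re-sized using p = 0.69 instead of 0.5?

314

Conservative (p = 0.5): n = 1.960² × 0.25 / 0.021² ≈ 2177.78 → 2178.
Using p = 0.69: p(1−p) = 0.2139, so n = 1.960² × 0.2139 / 0.021² ≈ 1863.31 → 1864.
Reduction: 2178 − 1864 = 314.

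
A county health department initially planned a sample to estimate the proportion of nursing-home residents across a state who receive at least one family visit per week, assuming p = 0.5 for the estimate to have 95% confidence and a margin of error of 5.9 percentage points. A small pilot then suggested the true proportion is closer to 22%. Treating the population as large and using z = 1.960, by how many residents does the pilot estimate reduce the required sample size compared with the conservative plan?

Conservative (p = 0.5): n = 1.960² × 0.25 / 0.059² ≈ 275.90 → 276.
Using p = 0.22: p(1−p) = 0.1716, so n = 1.960² × 0.1716 / 0.059² ≈ 189.38 → 190.
Reduction: 276 − 190 = 86.

86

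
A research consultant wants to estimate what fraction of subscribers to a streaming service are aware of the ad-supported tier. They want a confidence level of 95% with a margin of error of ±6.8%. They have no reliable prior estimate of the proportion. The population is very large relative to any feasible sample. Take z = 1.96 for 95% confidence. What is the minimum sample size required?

208

With no prior estimate, use p = 0.5, giving p(1−p) = 0.25.
n = z²·p(1−p)/E² = 1.96² × 0.2500 / 0.068² = 3.8416 × 0.2500 / 0.004624 ≈ 207.70.
Rounding up gives n = 208.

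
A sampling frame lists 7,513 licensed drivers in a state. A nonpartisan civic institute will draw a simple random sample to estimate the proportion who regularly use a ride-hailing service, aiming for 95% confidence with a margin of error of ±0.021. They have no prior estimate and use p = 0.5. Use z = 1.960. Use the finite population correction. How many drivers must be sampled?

1689

Unadjusted: n₀ = 1.960² × 0.50 × 0.50 / 0.021² ≈ 2177.78, so n₀ = 2178.
Finite population correction with N = 7,513: n = n₀ / (1 + (n₀−1)/N) = 2178 / (1 + 2177/7513) = 2178 / 1.2898 ≈ 1688.68.
Rounding up, n = 1689.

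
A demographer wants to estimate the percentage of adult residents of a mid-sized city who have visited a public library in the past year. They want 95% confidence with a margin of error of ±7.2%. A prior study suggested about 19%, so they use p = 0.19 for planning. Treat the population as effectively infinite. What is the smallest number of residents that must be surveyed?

115

For 95% confidence, z = 1.960.
With p = 0.19, p(1−p) = 0.1539.
n = z²·p(1−p)/E² = 1.960² × 0.1539 / 0.072² = 3.8416 × 0.1539 / 0.005184 ≈ 114.05.
Rounding up gives n = 115.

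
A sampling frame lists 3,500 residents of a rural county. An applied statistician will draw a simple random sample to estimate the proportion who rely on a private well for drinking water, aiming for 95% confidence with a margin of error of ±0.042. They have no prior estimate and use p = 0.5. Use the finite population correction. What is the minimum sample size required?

For 95% confidence, z = 1.96.
Unadjusted: n₀ = 1.96² × 0.50 × 0.50 / 0.042² ≈ 544.44, so n₀ = 545.
Finite population correction with N = 3,500: n = n₀ / (1 + (n₀−1)/N) = 545 / (1 + 544/3500) = 545 / 1.1554 ≈ 471.69.
Rounding up, n = 472.

472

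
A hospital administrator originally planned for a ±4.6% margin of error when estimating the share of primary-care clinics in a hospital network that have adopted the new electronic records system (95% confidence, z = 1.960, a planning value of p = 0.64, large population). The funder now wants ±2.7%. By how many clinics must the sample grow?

At ±4.6%: n = 1.960² × 0.2304 / 0.046² ≈ 418.29 → 419.
At ±2.7%: n = 1.960² × 0.2304 / 0.027² ≈ 1214.14 → 1215.
Additional respondents: 1215 − 419 = 796.

796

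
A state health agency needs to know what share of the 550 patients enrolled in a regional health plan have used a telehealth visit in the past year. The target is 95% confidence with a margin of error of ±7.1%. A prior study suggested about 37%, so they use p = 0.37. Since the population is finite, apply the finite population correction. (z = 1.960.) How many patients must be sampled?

Unadjusted: n₀ = 1.960² × 0.37 × 0.63 / 0.071² ≈ 177.64, so n₀ = 178.
Finite population correction with N = 550: n = n₀ / (1 + (n₀−1)/N) = 178 / (1 + 177/550) = 178 / 1.3218 ≈ 134.66.
Rounding up, n = 135.

135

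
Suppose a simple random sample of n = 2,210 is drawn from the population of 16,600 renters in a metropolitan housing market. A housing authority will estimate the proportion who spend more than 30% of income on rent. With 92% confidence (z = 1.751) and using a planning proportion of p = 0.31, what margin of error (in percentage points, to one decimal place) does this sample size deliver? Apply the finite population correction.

1.6

Finite-population factor: (N−n)/(N−1) = (16600−2210)/(16600−1) = 0.8669.
SE(p̂) = √[p(1−p)/n · (N−n)/(N−1)] = √[0.2139/2210 × 0.8669] = 0.00916.
E = z × SE = 1.751 × 0.00916 = 0.01604 ≈ 1.6 percentage points.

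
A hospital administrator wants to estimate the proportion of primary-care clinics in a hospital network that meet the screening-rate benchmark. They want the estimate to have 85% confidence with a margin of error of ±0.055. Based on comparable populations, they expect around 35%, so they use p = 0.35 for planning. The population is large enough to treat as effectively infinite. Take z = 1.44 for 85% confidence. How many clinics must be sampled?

With p = 0.35, p(1−p) = 0.2275.
n = z²·p(1−p)/E² = 1.44² × 0.2275 / 0.055² = 2.0736 × 0.2275 / 0.003025 ≈ 155.95.
Rounding up gives n = 156.

156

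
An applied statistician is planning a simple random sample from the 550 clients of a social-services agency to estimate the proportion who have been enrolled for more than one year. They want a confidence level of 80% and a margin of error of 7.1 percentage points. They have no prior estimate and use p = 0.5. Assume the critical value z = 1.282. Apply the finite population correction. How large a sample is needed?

Unadjusted: n₀ = 1.282² × 0.50 × 0.50 / 0.071² ≈ 81.51, so n₀ = 82.
Finite population correction with N = 550: n = n₀ / (1 + (n₀−1)/N) = 82 / (1 + 81/550) = 82 / 1.1473 ≈ 71.47.
Rounding up, n = 72.

72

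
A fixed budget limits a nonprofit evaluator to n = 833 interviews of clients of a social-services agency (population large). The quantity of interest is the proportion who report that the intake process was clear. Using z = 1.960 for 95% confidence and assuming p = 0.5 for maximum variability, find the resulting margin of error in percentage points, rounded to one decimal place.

3.4

SE(p̂) = √[p(1−p)/n] = √[0.2500/833] = 0.01732.
E = z × SE = 1.960 × 0.01732 = 0.03395, or 3.4 percentage points.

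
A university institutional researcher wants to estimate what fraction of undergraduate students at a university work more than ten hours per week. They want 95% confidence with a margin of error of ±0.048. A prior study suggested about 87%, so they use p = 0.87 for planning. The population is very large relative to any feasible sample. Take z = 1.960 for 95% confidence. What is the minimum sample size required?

189

With p = 0.87, p(1−p) = 0.1131.
n = z²·p(1−p)/E² = 1.960² × 0.1131 / 0.048² = 3.8416 × 0.1131 / 0.002304 ≈ 188.58.
Rounding up gives n = 189.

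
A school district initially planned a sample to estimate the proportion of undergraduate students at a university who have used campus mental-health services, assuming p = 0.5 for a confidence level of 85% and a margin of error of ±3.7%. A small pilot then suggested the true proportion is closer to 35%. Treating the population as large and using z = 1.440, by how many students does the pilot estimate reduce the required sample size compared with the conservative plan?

Conservative (p = 0.5): n = 1.440² × 0.25 / 0.037² ≈ 378.67 → 379.
Using p = 0.35: p(1−p) = 0.2275, so n = 1.440² × 0.2275 / 0.037² ≈ 344.59 → 345.
Reduction: 379 − 345 = 34.

34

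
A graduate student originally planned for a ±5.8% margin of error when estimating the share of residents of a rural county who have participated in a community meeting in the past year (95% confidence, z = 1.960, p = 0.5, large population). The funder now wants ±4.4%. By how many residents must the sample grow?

At ±5.8%: n = 1.960² × 0.2500 / 0.058² ≈ 285.49 → 286.
At ±4.4%: n = 1.960² × 0.2500 / 0.044² ≈ 496.07 → 497.
Additional respondents: 497 − 286 = 211.

211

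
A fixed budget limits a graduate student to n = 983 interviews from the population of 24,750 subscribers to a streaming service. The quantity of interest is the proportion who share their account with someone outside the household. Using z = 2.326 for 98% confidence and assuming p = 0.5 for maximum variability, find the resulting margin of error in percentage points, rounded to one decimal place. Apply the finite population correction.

Finite-population factor: (N−n)/(N−1) = (24750−983)/(24750−1) = 0.9603.
SE(p̂) = √[p(1−p)/n · (N−n)/(N−1)] = √[0.2500/983 × 0.9603] = 0.01563.
E = z × SE = 2.326 × 0.01563 = 0.03635 ≈ 3.6 percentage points.

3.6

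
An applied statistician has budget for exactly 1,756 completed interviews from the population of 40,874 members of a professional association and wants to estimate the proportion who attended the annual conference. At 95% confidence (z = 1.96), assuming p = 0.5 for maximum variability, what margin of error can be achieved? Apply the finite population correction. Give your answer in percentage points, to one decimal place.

Finite-population factor: (N−n)/(N−1) = (40874−1756)/(40874−1) = 0.9571.
SE(p̂) = √[p(1−p)/n · (N−n)/(N−1)] = √[0.2500/1756 × 0.9571] = 0.01167.
E = z × SE = 1.96 × 0.01167 = 0.02288 ≈ 2.3 percentage points.

2.3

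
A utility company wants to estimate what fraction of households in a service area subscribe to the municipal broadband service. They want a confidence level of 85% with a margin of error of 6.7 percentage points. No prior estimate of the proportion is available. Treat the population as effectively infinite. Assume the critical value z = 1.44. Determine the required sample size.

With no prior estimate, use p = 0.5, giving p(1−p) = 0.25.
n = z²·p(1−p)/E² = 1.44² × 0.2500 / 0.067² = 2.0736 × 0.2500 / 0.004489 ≈ 115.48.
Rounding up gives n = 116.

116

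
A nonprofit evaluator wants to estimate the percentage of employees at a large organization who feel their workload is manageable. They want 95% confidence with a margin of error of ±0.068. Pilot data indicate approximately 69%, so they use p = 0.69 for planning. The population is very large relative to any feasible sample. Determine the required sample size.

For 95% confidence, z = 1.960.
With p = 0.69, p(1−p) = 0.2139.
n = z²·p(1−p)/E² = 1.960² × 0.2139 / 0.068² = 3.8416 × 0.2139 / 0.004624 ≈ 177.71.
Rounding up gives n = 178.

178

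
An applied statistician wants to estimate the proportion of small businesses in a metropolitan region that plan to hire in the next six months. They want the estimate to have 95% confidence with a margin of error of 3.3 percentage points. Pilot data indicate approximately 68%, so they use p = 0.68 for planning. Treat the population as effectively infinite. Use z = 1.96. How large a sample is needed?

With p = 0.68, p(1−p) = 0.2176.
n = z²·p(1−p)/E² = 1.96² × 0.2176 / 0.033² = 3.8416 × 0.2176 / 0.001089 ≈ 767.61.
Rounding up gives n = 768.

768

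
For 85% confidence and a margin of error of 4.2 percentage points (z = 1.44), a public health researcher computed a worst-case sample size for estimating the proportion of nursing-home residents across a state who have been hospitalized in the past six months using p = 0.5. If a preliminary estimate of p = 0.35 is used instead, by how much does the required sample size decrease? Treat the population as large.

Conservative (p = 0.5): n = 1.44² × 0.25 / 0.042² ≈ 293.88 → 294.
Using p = 0.35: p(1−p) = 0.2275, so n = 1.44² × 0.2275 / 0.042² ≈ 267.43 → 268.
Reduction: 294 − 268 = 26.

26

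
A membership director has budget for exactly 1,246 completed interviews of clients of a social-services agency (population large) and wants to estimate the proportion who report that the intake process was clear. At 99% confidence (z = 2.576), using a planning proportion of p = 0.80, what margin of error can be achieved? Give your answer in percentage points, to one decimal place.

2.9

SE(p̂) = √[p(1−p)/n] = √[0.1600/1246] = 0.01133.
E = z × SE = 2.576 × 0.01133 = 0.02919, or 2.9 percentage points.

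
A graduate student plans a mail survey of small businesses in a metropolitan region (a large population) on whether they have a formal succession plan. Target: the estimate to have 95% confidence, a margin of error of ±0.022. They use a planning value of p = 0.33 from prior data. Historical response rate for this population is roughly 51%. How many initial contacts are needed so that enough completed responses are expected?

3442

For 95% confidence, z = 1.960.
Completed interviews needed: n₀ = 1.960² × 0.2211 / 0.022² ≈ 1754.91 → 1755.
At a 51% response rate, contacts needed = 1755 / 0.51 ≈ 3441.18 → 3442.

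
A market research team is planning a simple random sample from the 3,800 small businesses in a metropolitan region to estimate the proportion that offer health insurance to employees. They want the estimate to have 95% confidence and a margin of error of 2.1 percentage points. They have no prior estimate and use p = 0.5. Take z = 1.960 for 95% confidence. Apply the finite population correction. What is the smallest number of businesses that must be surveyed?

Unadjusted: n₀ = 1.960² × 0.50 × 0.50 / 0.021² ≈ 2177.78, so n₀ = 2178.
Finite population correction with N = 3,800: n = n₀ / (1 + (n₀−1)/N) = 2178 / (1 + 2177/3800) = 2178 / 1.5729 ≈ 1384.71.
Rounding up, n = 1385.

1385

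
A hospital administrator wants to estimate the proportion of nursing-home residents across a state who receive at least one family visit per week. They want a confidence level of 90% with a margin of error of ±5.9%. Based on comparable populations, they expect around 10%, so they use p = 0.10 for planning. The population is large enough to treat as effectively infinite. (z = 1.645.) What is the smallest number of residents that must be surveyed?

70

With p = 0.10, p(1−p) = 0.0900.
n = z²·p(1−p)/E² = 1.645² × 0.0900 / 0.059² = 2.7060 × 0.0900 / 0.003481 ≈ 69.96.
Rounding up gives n = 70.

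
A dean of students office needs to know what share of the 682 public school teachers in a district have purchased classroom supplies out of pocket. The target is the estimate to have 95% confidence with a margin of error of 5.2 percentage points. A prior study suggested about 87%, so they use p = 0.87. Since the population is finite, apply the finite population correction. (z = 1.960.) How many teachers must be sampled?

131

Unadjusted: n₀ = 1.960² × 0.87 × 0.13 / 0.052² ≈ 160.68, so n₀ = 161.
Finite population correction with N = 682: n = n₀ / (1 + (n₀−1)/N) = 161 / (1 + 160/682) = 161 / 1.2346 ≈ 130.41.
Rounding up, n = 131.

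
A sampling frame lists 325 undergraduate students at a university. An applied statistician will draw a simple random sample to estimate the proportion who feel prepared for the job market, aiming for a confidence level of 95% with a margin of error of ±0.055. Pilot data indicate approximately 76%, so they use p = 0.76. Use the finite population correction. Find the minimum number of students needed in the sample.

136

For 95% confidence, z = 1.960.
Unadjusted: n₀ = 1.960² × 0.76 × 0.24 / 0.055² ≈ 231.64, so n₀ = 232.
Finite population correction with N = 325: n = n₀ / (1 + (n₀−1)/N) = 232 / (1 + 231/325) = 232 / 1.7108 ≈ 135.61.
Rounding up, n = 136.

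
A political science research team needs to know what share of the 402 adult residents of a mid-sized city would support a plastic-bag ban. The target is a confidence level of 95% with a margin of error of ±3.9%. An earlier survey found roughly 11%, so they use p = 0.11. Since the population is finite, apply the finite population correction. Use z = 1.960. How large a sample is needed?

Unadjusted: n₀ = 1.960² × 0.11 × 0.89 / 0.039² ≈ 247.27, so n₀ = 248.
Finite population correction with N = 402: n = n₀ / (1 + (n₀−1)/N) = 248 / (1 + 247/402) = 248 / 1.6144 ≈ 153.61.
Rounding up, n = 154.

154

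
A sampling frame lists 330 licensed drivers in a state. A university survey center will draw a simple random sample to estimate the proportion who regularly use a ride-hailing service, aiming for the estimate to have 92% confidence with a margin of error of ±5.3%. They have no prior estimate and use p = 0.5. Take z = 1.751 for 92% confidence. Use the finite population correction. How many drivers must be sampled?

Unadjusted: n₀ = 1.751² × 0.50 × 0.50 / 0.053² ≈ 272.87, so n₀ = 273.
Finite population correction with N = 330: n = n₀ / (1 + (n₀−1)/N) = 273 / (1 + 272/330) = 273 / 1.8242 ≈ 149.65.
Rounding up, n = 150.

150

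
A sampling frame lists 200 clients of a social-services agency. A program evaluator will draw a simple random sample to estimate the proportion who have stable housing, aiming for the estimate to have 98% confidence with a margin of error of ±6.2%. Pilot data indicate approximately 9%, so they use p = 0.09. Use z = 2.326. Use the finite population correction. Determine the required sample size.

Unadjusted: n₀ = 2.326² × 0.09 × 0.91 / 0.062² ≈ 115.27, so n₀ = 116.
Finite population correction with N = 200: n = n₀ / (1 + (n₀−1)/N) = 116 / (1 + 115/200) = 116 / 1.5750 ≈ 73.65.
Rounding up, n = 74.

74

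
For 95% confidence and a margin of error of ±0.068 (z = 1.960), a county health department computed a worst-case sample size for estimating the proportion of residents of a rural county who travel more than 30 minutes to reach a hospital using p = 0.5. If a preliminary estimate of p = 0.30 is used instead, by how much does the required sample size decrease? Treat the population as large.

Conservative (p = 0.5): n = 1.960² × 0.25 / 0.068² ≈ 207.70 → 208.
Using p = 0.30: p(1−p) = 0.2100, so n = 1.960² × 0.2100 / 0.068² ≈ 174.47 → 175.
Reduction: 208 − 175 = 33.

33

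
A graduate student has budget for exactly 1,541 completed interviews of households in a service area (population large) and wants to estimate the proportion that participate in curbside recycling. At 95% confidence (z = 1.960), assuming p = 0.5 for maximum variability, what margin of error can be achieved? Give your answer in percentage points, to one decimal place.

SE(p̂) = √[p(1−p)/n] = √[0.2500/1541] = 0.01274.
E = z × SE = 1.960 × 0.01274 = 0.02496, or 2.5 percentage points.

2.5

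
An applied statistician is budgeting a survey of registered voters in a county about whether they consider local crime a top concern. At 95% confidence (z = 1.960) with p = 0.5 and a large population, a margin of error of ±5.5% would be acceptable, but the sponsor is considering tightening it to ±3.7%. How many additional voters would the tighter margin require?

At ±5.5%: n = 1.960² × 0.2500 / 0.055² ≈ 317.49 → 318.
At ±3.7%: n = 1.960² × 0.2500 / 0.037² ≈ 701.53 → 702.
Additional respondents: 702 − 318 = 384.

384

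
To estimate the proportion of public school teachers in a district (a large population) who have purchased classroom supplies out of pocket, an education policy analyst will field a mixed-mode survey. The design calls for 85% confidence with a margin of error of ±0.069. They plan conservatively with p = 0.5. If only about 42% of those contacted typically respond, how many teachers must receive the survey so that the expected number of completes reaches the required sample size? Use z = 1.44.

260

Completed interviews needed: n₀ = 1.44² × 0.2500 / 0.069² ≈ 108.88 → 109.
At a 42% response rate, contacts needed = 109 / 0.42 ≈ 259.52 → 260.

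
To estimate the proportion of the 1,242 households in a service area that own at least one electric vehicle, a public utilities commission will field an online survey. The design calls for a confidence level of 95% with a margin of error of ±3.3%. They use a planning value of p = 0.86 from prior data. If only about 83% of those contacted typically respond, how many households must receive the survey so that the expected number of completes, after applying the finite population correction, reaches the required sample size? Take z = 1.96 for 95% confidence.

Completed interviews needed (unadjusted): n₀ = 1.96² × 0.1204 / 0.033² ≈ 424.73 → 425.
FPC for N = 1,242: n = 425 / (1 + 424/1242) = 425 / 1.3414 ≈ 316.84 → 317.
At an 83% response rate, contacts needed = 317 / 0.83 ≈ 381.93 → 382.

382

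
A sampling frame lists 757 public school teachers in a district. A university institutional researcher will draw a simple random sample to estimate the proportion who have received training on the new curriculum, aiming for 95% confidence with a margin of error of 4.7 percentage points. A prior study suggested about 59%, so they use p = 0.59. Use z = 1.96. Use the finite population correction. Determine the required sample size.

271

Unadjusted: n₀ = 1.96² × 0.59 × 0.41 / 0.047² ≈ 420.68, so n₀ = 421.
Finite population correction with N = 757: n = n₀ / (1 + (n₀−1)/N) = 421 / (1 + 420/757) = 421 / 1.5548 ≈ 270.77.
Rounding up, n = 271.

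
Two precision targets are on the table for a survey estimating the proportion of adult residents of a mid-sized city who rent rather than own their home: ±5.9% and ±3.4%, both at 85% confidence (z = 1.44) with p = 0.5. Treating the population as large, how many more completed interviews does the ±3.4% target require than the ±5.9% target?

At ±5.9%: n = 1.44² × 0.2500 / 0.059² ≈ 148.92 → 149.
At ±3.4%: n = 1.44² × 0.2500 / 0.034² ≈ 448.44 → 449.
Additional respondents: 449 − 149 = 300.

300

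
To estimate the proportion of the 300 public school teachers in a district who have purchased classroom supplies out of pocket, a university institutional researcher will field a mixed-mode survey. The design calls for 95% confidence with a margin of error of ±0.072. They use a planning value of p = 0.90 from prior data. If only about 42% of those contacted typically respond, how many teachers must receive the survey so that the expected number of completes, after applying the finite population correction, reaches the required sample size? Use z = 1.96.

Completed interviews needed (unadjusted): n₀ = 1.96² × 0.0900 / 0.072² ≈ 66.69 → 67.
FPC for N = 300: n = 67 / (1 + 66/300) = 67 / 1.2200 ≈ 54.92 → 55.
At a 42% response rate, contacts needed = 55 / 0.42 ≈ 130.95 → 131.

131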